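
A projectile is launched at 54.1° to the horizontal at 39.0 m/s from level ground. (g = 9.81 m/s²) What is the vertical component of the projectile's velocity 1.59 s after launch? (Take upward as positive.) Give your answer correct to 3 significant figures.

Initial vertical component: v_y0 = 39.0 sin 54.1° = 31.59 m/s.
v_y(t) = v_y0 − g t = 31.59 − 9.81 × 1.59 = 16.0 m/s.

16.0 m/s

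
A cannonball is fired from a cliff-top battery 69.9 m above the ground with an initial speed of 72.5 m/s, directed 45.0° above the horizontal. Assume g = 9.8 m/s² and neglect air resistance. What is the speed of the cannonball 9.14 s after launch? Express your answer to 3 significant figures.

64.0 m/s

v_x = 72.5 cos 45.0° = 51.27 m/s (constant).
v_y(t) = 72.5 sin 45.0° − g t = 51.27 − 9.8 × 9.14 = -38.30 m/s.
Speed = √(v_x² + v_y²) = √(2629 + 1467) = 64.0 m/s.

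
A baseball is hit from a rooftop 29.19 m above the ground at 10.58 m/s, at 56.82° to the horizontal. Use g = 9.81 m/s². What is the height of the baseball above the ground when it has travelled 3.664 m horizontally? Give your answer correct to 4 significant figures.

32.83 m

v_x = 10.58 cos 56.82° = 5.7901 m/s, v_y0 = 10.58 sin 56.82° = 8.8550 m/s.
Time to reach x = 3.664 m: t = x / v_x = 3.664 / 5.7901 = 0.63280 s.
y = 29.19 + v_y0 t − ½ g t² = 29.19 + 8.8550×0.63280 − 4.905×0.63280² = 32.83 m.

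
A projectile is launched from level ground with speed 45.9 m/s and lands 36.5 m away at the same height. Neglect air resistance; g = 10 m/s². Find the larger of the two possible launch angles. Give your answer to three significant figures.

Level-ground range: R = v₀² sin(2θ)/g ⇒ sin 2θ = R g / v₀² = 36.5×10/45.9² = 0.1732.
2θ = arcsin(0.1732) = 9.974° or 180° − 9.974° = 170.026°.
So θ = 4.99° or θ = 85.0°.

85.0°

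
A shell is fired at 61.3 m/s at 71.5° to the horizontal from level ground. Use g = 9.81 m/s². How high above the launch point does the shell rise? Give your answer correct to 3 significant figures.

172 m

Vertical component of launch velocity: v_y = 61.3 sin 71.5° = 58.13 m/s.
At the highest point the vertical velocity is zero, so v_y² = 2 g h_max.
h_max = (58.13)² / (2 × 9.81) = 3379 / 19.62 = 172 m.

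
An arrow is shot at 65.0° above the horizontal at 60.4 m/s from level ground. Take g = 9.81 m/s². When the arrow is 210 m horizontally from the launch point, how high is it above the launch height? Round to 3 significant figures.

v_x = 60.4 cos 65.0° = 25.53 m/s, v_y0 = 60.4 sin 65.0° = 54.74 m/s.
Time to reach x = 210 m: t = x / v_x = 210 / 25.53 = 8.226 s.
y = v_y0 t − ½ g t² = 54.74×8.226 − 4.905×8.226² = 118 m.

118 m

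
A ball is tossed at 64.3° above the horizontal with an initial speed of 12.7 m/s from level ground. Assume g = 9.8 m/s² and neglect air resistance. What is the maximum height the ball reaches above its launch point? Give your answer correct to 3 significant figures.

Vertical component of launch velocity: v_y = 12.7 sin 64.3° = 11.44 m/s.
At the highest point the vertical velocity is zero, so v_y² = 2 g h_max.
h_max = (11.44)² / (2 × 9.8) = 130.9 / 19.60 = 6.68 m.

6.68 m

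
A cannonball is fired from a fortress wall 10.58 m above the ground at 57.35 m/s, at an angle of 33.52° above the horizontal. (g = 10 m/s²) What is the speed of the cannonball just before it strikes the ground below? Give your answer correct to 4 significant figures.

59.17 m/s

v_x = 57.35 cos 33.52° = 47.812 m/s is unchanged throughout.
For the vertical component, v_y² = v_y0² + 2 g h = (31.670)² + 2×10×10.58 = 1214.6, so |v_y| = 34.851 m/s.
Impact speed = √(v_x² + v_y²) = √(2286.0 + 1214.6) = 59.17 m/s.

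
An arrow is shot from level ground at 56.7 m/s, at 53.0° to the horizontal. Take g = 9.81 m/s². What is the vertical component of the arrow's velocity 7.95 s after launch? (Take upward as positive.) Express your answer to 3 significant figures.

Initial vertical component: v_y0 = 56.7 sin 53.0° = 45.28 m/s.
v_y(t) = v_y0 − g t = 45.28 − 9.81 × 7.95 = -32.7 m/s.

-32.7 m/s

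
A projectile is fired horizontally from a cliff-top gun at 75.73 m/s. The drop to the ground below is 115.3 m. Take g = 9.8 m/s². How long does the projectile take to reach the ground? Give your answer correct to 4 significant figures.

The horizontal speed doesn't affect the fall. With v_y0 = 0, h = ½ g t².
t = √(2 × 115.3 / 9.8) = √23.531 = 4.851 s.

4.851 s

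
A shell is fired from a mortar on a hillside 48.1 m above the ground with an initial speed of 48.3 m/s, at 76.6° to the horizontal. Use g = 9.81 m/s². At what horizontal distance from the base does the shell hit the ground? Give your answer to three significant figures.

Components: v_x = 48.3 cos 76.6° = 11.19 m/s, v_y = 48.3 sin 76.6° = 46.99 m/s.
Vertical: 0 = 48.1 + 46.99 t − ½(9.81) t² ⇒ 4.905 t² − 46.99 t − 48.1 = 0.
t = [46.99 + √(2208 + 943.7)] / 9.810 = 10.51 s.
Horizontal: R = v_x · t = 11.19 × 10.51 = 118 m.

118 m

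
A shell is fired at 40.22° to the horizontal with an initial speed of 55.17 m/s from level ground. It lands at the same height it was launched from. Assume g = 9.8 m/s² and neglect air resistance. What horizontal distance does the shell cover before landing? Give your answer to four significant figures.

Components: v_x = 55.17 cos 40.22° = 42.126 m/s, v_y = 55.17 sin 40.22° = 35.625 m/s.
Time of flight (same landing height): t = 2 v_y / g = 2 × 35.625 / 9.8 = 7.2704 s.
Range: R = v_x · t = 42.126 × 7.2704 = 306.3 m.

306.3 m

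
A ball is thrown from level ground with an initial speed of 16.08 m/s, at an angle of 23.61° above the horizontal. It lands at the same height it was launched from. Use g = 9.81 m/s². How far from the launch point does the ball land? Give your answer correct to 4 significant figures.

19.35 m

Components: v_x = 16.08 cos 23.61° = 14.734 m/s, v_y = 16.08 sin 23.61° = 6.4402 m/s.
Time of flight (same landing height): t = 2 v_y / g = 2 × 6.4402 / 9.81 = 1.3130 s.
Range: R = v_x · t = 14.734 × 1.3130 = 19.35 m.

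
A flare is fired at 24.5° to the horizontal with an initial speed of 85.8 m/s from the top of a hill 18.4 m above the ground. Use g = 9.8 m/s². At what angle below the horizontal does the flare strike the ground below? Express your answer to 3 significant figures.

27.3°

v_x = 85.8 cos 24.5° = 78.07 m/s.
At impact |v_y| = √(v_y0² + 2 g h) = √(35.58² + 2×9.8×18.4) = 40.33 m/s.
Angle below horizontal = arctan(|v_y| / v_x) = arctan(40.33 / 78.07) = 27.3°.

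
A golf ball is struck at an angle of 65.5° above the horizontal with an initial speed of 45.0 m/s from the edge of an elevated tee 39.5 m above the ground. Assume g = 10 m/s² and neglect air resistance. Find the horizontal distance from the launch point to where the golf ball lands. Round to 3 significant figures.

169 m

Components: v_x = 45.0 cos 65.5° = 18.66 m/s, v_y = 45.0 sin 65.5° = 40.95 m/s.
Vertical: 0 = 39.5 + 40.95 t − ½(10) t² ⇒ 5.000 t² − 40.95 t − 39.5 = 0.
t = [40.95 + √(1677 + 790.0)] / 10.00 = 9.062 s.
Horizontal: R = v_x · t = 18.66 × 9.062 = 169 m.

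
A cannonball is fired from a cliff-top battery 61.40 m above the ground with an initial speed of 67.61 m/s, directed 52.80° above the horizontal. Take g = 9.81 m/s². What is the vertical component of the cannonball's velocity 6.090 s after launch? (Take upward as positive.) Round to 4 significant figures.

Initial vertical component: v_y0 = 67.61 sin 52.80° = 53.853 m/s.
v_y(t) = v_y0 − g t = 53.853 − 9.81 × 6.090 = -5.890 m/s.

-5.890 m/s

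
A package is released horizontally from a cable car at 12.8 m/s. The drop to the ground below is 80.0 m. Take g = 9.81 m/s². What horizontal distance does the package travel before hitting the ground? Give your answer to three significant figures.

Initial vertical velocity is zero, so the fall time comes from h = ½ g t²: t = √(2 × 80.0 / 9.81) = 4.039 s.
Horizontal motion is uniform at 12.8 m/s, so x = 12.8 × 4.039 = 51.7 m.

51.7 m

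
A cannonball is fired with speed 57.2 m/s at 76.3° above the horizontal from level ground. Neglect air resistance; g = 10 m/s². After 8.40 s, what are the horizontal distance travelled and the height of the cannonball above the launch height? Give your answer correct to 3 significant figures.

x = 114 m, y = 114 m

v_x = 57.2 cos 76.3° = 13.55 m/s; v_y0 = 57.2 sin 76.3° = 55.57 m/s.
x = v_x t = 13.55 × 8.40 = 114 m.
y = v_y0 t − ½ g t² = 55.57×8.40 − 5.000×8.40² = 114 m.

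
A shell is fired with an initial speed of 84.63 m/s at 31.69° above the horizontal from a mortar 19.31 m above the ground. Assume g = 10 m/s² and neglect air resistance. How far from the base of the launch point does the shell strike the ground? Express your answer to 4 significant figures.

Components: v_x = 84.63 cos 31.69° = 72.012 m/s, v_y = 84.63 sin 31.69° = 44.458 m/s.
Vertical: 0 = 19.31 + 44.458 t − ½(10) t² ⇒ 5.000 t² − 44.458 t − 19.31 = 0.
t = [44.458 + √(1976.5 + 386.20)] / 10.00 = 9.3066 s.
Horizontal: R = v_x · t = 72.012 × 9.3066 = 670.2 m.

670.2 m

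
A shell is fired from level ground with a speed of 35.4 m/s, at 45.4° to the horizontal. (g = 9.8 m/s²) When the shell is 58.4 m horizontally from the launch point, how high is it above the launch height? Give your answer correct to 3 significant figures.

v_x = 35.4 cos 45.4° = 24.86 m/s, v_y0 = 35.4 sin 45.4° = 25.21 m/s.
Time to reach x = 58.4 m: t = x / v_x = 58.4 / 24.86 = 2.349 s.
y = v_y0 t − ½ g t² = 25.21×2.349 − 4.900×2.349² = 32.2 m.

32.2 m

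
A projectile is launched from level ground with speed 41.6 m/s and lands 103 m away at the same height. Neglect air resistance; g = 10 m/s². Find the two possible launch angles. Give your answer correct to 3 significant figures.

18.3° and 71.7°

Level-ground range: R = v₀² sin(2θ)/g ⇒ sin 2θ = R g / v₀² = 103×10/41.6² = 0.5952.
2θ = arcsin(0.5952) = 36.53° or 180° − 36.53° = 143.47°.
So θ = 18.3° or θ = 71.7°.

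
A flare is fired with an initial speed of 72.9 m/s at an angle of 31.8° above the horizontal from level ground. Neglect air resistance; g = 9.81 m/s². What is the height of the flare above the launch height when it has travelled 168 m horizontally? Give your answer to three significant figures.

v_x = 72.9 cos 31.8° = 61.96 m/s, v_y0 = 72.9 sin 31.8° = 38.42 m/s.
Time to reach x = 168 m: t = x / v_x = 168 / 61.96 = 2.711 s.
y = v_y0 t − ½ g t² = 38.42×2.711 − 4.905×2.711² = 68.1 m.

68.1 m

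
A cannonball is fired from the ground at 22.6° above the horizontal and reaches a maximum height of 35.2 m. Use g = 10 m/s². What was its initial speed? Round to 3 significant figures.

69.0 m/s

At maximum height v_y = 0, so (v₀ sin θ)² = 2 g H.
v₀ sin 22.6° = √(2 × 10 × 35.2) = 26.53 m/s.
v₀ = 26.53 / sin 22.6° = 26.53 / 0.3843 = 69.0 m/s.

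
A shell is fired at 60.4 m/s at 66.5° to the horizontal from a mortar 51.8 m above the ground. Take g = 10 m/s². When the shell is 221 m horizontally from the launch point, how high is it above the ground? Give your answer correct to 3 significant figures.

v_x = 60.4 cos 66.5° = 24.08 m/s, v_y0 = 60.4 sin 66.5° = 55.39 m/s.
Time to reach x = 221 m: t = x / v_x = 221 / 24.08 = 9.178 s.
y = 51.8 + v_y0 t − ½ g t² = 51.8 + 55.39×9.178 − 5.000×9.178² = 139 m.

139 m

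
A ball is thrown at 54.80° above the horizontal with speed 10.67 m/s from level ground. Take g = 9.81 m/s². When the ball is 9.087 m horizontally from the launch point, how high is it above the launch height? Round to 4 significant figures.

2.175 m

v_x = 10.67 cos 54.80° = 6.1505 m/s, v_y0 = 10.67 sin 54.80° = 8.7189 m/s.
Time to reach x = 9.087 m: t = x / v_x = 9.087 / 6.1505 = 1.4774 s.
y = v_y0 t − ½ g t² = 8.7189×1.4774 − 4.905×1.4774² = 2.175 m.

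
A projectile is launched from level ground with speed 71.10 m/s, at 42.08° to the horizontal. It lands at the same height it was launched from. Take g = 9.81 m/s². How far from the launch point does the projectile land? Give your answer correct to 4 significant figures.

Components: v_x = 71.10 cos 42.08° = 52.771 m/s, v_y = 71.10 sin 42.08° = 47.649 m/s.
Time of flight (same landing height): t = 2 v_y / g = 2 × 47.649 / 9.81 = 9.7144 s.
Range: R = v_x · t = 52.771 × 9.7144 = 512.6 m.

512.6 m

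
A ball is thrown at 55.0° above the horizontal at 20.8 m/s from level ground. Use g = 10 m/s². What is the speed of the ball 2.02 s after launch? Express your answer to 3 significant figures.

12.3 m/s

v_x = 20.8 cos 55.0° = 11.93 m/s (constant).
v_y(t) = 20.8 sin 55.0° − g t = 17.04 − 10 × 2.02 = -3.160 m/s.
Speed = √(v_x² + v_y²) = √(142.3 + 9.986) = 12.3 m/s.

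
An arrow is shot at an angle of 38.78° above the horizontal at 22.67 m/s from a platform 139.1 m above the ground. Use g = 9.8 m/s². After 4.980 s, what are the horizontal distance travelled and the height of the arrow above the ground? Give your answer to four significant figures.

v_x = 22.67 cos 38.78° = 17.673 m/s; v_y0 = 22.67 sin 38.78° = 14.199 m/s.
x = v_x t = 17.673 × 4.980 = 88.01 m.
y = 139.1 + v_y0 t − ½ g t² = 88.29 m.

x = 88.01 m, y = 88.29 m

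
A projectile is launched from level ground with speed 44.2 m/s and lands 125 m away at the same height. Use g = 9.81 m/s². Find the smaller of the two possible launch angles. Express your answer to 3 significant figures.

19.4°

Level-ground range: R = v₀² sin(2θ)/g ⇒ sin 2θ = R g / v₀² = 125×9.81/44.2² = 0.6277.
2θ = arcsin(0.6277) = 38.88° or 180° − 38.88° = 141.12°.
So θ = 19.4° or θ = 70.6°.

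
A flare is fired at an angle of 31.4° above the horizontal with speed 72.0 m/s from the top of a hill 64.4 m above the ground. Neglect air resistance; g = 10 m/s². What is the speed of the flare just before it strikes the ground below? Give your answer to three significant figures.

v_x = 72.0 cos 31.4° = 61.46 m/s is unchanged throughout.
For the vertical component, v_y² = v_y0² + 2 g h = (37.51)² + 2×10×64.4 = 2695, so |v_y| = 51.91 m/s.
Impact speed = √(v_x² + v_y²) = √(3777 + 2695) = 80.4 m/s.

80.4 m/s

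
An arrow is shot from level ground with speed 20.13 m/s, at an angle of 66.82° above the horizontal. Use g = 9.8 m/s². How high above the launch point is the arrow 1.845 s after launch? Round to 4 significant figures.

v_y0 = 20.13 sin 66.82° = 18.505 m/s.
y(t) = v_y0 t − ½ g t² = 18.505×1.845 − 4.900×1.845² = 17.46 m.

17.46 m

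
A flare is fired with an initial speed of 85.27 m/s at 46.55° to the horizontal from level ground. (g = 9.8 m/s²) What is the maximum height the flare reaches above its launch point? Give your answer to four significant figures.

195.5 m

Vertical component of launch velocity: v_y = 85.27 sin 46.55° = 61.904 m/s.
At the highest point the vertical velocity is zero, so v_y² = 2 g h_max.
h_max = (61.904)² / (2 × 9.8) = 3832.1 / 19.60 = 195.5 m.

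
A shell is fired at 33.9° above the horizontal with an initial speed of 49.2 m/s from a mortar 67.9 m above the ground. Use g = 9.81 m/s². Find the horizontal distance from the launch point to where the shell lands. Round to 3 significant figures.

304 m

Components: v_x = 49.2 cos 33.9° = 40.84 m/s, v_y = 49.2 sin 33.9° = 27.44 m/s.
Vertical: 0 = 67.9 + 27.44 t − ½(9.81) t² ⇒ 4.905 t² − 27.44 t − 67.9 = 0.
t = [27.44 + √(753.0 + 1332)] / 9.810 = 7.452 s.
Horizontal: R = v_x · t = 40.84 × 7.452 = 304 m.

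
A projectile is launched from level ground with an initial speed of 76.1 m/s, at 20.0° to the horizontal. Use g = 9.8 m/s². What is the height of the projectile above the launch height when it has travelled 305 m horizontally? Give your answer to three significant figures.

21.9 m

v_x = 76.1 cos 20.0° = 71.51 m/s, v_y0 = 76.1 sin 20.0° = 26.03 m/s.
Time to reach x = 305 m: t = x / v_x = 305 / 71.51 = 4.265 s.
y = v_y0 t − ½ g t² = 26.03×4.265 − 4.900×4.265² = 21.9 m.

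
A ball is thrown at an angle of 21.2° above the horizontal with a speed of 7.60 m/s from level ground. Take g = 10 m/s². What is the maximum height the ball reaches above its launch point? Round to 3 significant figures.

0.378 m

Vertical component of launch velocity: v_y = 7.60 sin 21.2° = 2.748 m/s.
At the highest point the vertical velocity is zero, so v_y² = 2 g h_max.
h_max = (2.748)² / (2 × 10) = 7.552 / 20.00 = 0.378 m.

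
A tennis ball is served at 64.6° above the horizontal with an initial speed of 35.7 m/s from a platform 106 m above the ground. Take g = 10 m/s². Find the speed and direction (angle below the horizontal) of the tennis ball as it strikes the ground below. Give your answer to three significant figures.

58.3 m/s at 74.8° below the horizontal

v_x = 35.7 cos 64.6° = 15.31 m/s (constant).
|v_y| at impact = √((32.25)² + 2×10×106) = 56.21 m/s.
Speed = √(15.31² + 56.21²) = 58.3 m/s; angle = arctan(56.21/15.31) = 74.8° below horizontal.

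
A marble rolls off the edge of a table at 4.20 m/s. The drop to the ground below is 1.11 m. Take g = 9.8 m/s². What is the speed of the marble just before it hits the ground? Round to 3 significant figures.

Fall time: t = √(2 × 1.11 / 9.8) = 0.4760 s.
At impact: v_x = 4.20 m/s (unchanged), v_y = g t = 9.8 × 0.4760 = 4.665 m/s.
Speed = √(v_x² + v_y²) = √(17.64 + 21.76) = 6.28 m/s.

6.28 m/s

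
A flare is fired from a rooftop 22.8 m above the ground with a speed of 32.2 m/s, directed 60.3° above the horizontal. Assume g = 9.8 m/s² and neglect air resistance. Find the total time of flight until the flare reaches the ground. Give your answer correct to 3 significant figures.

6.43 s

Vertical component: v_y = 32.2 sin 60.3° = 27.97 m/s.
Taking up as positive with launch at y = 22.8 m, landing at y = 0: 0 = 22.8 + 27.97 t − ½(9.8) t².
Solving 4.900 t² − 27.97 t − 22.8 = 0 gives t = [27.97 + √(27.97² + 4·4.900·22.8)] / 9.800 = 6.43 s.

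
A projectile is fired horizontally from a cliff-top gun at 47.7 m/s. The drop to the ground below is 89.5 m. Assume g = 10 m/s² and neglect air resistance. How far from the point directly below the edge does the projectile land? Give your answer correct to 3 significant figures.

Initial vertical velocity is zero, so the fall time comes from h = ½ g t²: t = √(2 × 89.5 / 10) = 4.231 s.
Horizontal motion is uniform at 47.7 m/s, so x = 47.7 × 4.231 = 202 m.

202 m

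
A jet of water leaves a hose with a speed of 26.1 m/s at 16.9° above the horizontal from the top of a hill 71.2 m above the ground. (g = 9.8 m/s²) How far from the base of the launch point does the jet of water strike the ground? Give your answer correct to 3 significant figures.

Components: v_x = 26.1 cos 16.9° = 24.97 m/s, v_y = 26.1 sin 16.9° = 7.587 m/s.
Vertical: 0 = 71.2 + 7.587 t − ½(9.8) t² ⇒ 4.900 t² − 7.587 t − 71.2 = 0.
t = [7.587 + √(57.56 + 1396)] / 9.800 = 4.665 s.
Horizontal: R = v_x · t = 24.97 × 4.665 = 116 m.

116 m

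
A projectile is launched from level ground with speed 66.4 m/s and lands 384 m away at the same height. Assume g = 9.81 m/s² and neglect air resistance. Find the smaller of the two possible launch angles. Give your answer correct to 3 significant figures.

29.3°

Level-ground range: R = v₀² sin(2θ)/g ⇒ sin 2θ = R g / v₀² = 384×9.81/66.4² = 0.8544.
2θ = arcsin(0.8544) = 58.69° or 180° − 58.69° = 121.31°.
So θ = 29.3° or θ = 60.7°.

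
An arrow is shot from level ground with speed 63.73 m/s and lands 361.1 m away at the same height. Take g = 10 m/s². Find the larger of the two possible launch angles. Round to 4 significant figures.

58.62°

Level-ground range: R = v₀² sin(2θ)/g ⇒ sin 2θ = R g / v₀² = 361.1×10/63.73² = 0.8891.
2θ = arcsin(0.8891) = 62.760° or 180° − 62.760° = 117.240°.
So θ = 31.38° or θ = 58.62°.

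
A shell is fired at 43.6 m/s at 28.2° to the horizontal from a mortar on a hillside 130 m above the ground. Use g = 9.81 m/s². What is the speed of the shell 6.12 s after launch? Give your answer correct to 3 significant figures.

v_x = 43.6 cos 28.2° = 38.42 m/s (constant).
v_y(t) = 43.6 sin 28.2° − g t = 20.60 − 9.81 × 6.12 = -39.44 m/s.
Speed = √(v_x² + v_y²) = √(1476 + 1556) = 55.1 m/s.

55.1 m/s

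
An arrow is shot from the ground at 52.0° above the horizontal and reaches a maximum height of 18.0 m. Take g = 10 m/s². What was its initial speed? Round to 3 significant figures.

At maximum height v_y = 0, so (v₀ sin θ)² = 2 g H.
v₀ sin 52.0° = √(2 × 10 × 18.0) = 18.97 m/s.
v₀ = 18.97 / sin 52.0° = 18.97 / 0.7880 = 24.1 m/s.

24.1 m/s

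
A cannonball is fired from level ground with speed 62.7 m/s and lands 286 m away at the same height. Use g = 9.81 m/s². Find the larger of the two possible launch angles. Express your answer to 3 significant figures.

67.2°

Level-ground range: R = v₀² sin(2θ)/g ⇒ sin 2θ = R g / v₀² = 286×9.81/62.7² = 0.7137.
2θ = arcsin(0.7137) = 45.54° or 180° − 45.54° = 134.46°.
So θ = 22.8° or θ = 67.2°.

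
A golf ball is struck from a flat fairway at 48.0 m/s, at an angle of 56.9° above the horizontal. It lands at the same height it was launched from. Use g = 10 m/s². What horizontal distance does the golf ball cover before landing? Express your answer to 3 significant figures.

211 m

Components: v_x = 48.0 cos 56.9° = 26.21 m/s, v_y = 48.0 sin 56.9° = 40.21 m/s.
Time of flight (same landing height): t = 2 v_y / g = 2 × 40.21 / 10 = 8.042 s.
Range: R = v_x · t = 26.21 × 8.042 = 211 m.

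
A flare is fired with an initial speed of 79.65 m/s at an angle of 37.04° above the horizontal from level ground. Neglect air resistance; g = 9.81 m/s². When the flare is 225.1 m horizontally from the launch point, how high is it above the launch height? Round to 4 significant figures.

108.4 m

v_x = 79.65 cos 37.04° = 63.578 m/s, v_y0 = 79.65 sin 37.04° = 47.979 m/s.
Time to reach x = 225.1 m: t = x / v_x = 225.1 / 63.578 = 3.5405 s.
y = v_y0 t − ½ g t² = 47.979×3.5405 − 4.905×3.5405² = 108.4 m.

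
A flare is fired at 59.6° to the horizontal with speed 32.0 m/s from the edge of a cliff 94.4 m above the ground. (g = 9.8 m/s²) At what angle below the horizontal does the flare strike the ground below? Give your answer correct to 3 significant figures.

72.4°

v_x = 32.0 cos 59.6° = 16.19 m/s.
At impact |v_y| = √(v_y0² + 2 g h) = √(27.60² + 2×9.8×94.4) = 51.11 m/s.
Angle below horizontal = arctan(|v_y| / v_x) = arctan(51.11 / 16.19) = 72.4°.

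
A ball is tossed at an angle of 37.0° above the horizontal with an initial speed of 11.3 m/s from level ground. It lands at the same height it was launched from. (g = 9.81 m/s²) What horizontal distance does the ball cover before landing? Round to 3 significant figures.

12.5 m

Components: v_x = 11.3 cos 37.0° = 9.025 m/s, v_y = 11.3 sin 37.0° = 6.801 m/s.
Time of flight (same landing height): t = 2 v_y / g = 2 × 6.801 / 9.81 = 1.387 s.
Range: R = v_x · t = 9.025 × 1.387 = 12.5 m.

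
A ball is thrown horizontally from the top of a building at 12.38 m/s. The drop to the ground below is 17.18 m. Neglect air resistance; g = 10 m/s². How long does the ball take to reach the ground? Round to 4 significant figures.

1.854 s

The horizontal speed doesn't affect the fall. With v_y0 = 0, h = ½ g t².
t = √(2 × 17.18 / 10) = √3.4360 = 1.854 s.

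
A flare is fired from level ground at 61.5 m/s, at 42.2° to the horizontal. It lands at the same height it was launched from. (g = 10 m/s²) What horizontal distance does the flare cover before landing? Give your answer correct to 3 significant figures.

Components: v_x = 61.5 cos 42.2° = 45.56 m/s, v_y = 61.5 sin 42.2° = 41.31 m/s.
Time of flight (same landing height): t = 2 v_y / g = 2 × 41.31 / 10 = 8.262 s.
Range: R = v_x · t = 45.56 × 8.262 = 376 m.

376 m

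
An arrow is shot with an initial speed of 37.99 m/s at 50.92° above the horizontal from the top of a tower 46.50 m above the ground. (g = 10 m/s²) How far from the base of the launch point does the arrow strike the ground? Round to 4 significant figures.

Components: v_x = 37.99 cos 50.92° = 23.949 m/s, v_y = 37.99 sin 50.92° = 29.490 m/s.
Vertical: 0 = 46.50 + 29.490 t − ½(10) t² ⇒ 5.000 t² − 29.490 t − 46.50 = 0.
t = [29.490 + √(869.66 + 930.00)] / 10.00 = 7.1912 s.
Horizontal: R = v_x · t = 23.949 × 7.1912 = 172.2 m.

172.2 m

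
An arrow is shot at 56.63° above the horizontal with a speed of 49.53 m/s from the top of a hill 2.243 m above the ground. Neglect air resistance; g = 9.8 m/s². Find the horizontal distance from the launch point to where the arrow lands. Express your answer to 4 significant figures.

Components: v_x = 49.53 cos 56.63° = 27.244 m/s, v_y = 49.53 sin 56.63° = 41.364 m/s.
Vertical: 0 = 2.243 + 41.364 t − ½(9.8) t² ⇒ 4.900 t² − 41.364 t − 2.243 = 0.
t = [41.364 + √(1711.0 + 43.963)] / 9.800 = 8.4955 s.
Horizontal: R = v_x · t = 27.244 × 8.4955 = 231.5 m.

231.5 m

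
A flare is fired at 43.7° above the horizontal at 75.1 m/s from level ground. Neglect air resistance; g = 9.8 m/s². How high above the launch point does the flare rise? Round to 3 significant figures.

137 m

Vertical component of launch velocity: v_y = 75.1 sin 43.7° = 51.89 m/s.
At the highest point the vertical velocity is zero, so v_y² = 2 g h_max.
h_max = (51.89)² / (2 × 9.8) = 2693 / 19.60 = 137 m.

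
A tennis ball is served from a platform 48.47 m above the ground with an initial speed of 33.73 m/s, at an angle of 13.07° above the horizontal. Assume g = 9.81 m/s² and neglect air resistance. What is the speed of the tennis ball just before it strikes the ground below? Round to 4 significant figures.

45.70 m/s

v_x = 33.73 cos 13.07° = 32.856 m/s is unchanged throughout.
For the vertical component, v_y² = v_y0² + 2 g h = (7.6277)² + 2×9.81×48.47 = 1009.2, so |v_y| = 31.768 m/s.
Impact speed = √(v_x² + v_y²) = √(1079.5 + 1009.2) = 45.70 m/s.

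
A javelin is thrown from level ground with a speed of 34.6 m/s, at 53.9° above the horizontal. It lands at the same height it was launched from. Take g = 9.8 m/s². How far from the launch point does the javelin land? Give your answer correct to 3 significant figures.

116 m

For level ground, R = v₀² sin(2θ) / g.
sin(2 × 53.9°) = sin 107.8° = 0.9521.
R = (34.6)² × 0.9521 / 9.8 = 116 m.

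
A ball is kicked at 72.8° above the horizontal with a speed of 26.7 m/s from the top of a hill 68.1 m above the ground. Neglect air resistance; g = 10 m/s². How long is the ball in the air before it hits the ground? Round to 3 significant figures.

7.04 s

Vertical component: v_y = 26.7 sin 72.8° = 25.51 m/s.
Taking up as positive with launch at y = 68.1 m, landing at y = 0: 0 = 68.1 + 25.51 t − ½(10) t².
Solving 5.000 t² − 25.51 t − 68.1 = 0 gives t = [25.51 + √(25.51² + 4·5.000·68.1)] / 10.00 = 7.04 s.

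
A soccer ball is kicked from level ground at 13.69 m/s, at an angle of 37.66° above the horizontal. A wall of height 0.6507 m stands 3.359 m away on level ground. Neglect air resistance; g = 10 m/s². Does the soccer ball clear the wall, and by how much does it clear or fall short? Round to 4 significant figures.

v_x = 13.69 cos 37.66° = 10.838 m/s; v_y0 = 13.69 sin 37.66° = 8.3642 m/s.
Time to reach the wall: t = 3.359 / 10.838 = 0.30993 s.
Height at that point: y = 8.3642×0.30993 − 5.000×0.30993² = 2.1120 m.
That is 2.1120 − 0.6507 = 1.461 m above the top of the wall, so the soccer ball clears it.

Yes — it clears the wall by 1.461 m.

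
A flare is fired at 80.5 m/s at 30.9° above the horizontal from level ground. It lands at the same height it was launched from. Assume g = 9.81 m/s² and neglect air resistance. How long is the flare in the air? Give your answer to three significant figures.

8.43 s

Vertical component: v_y = 80.5 sin 30.9° = 41.34 m/s.
For a projectile landing at launch height, time of flight is t = 2 v_y / g = 2 × 41.34 / 9.81 = 8.43 s.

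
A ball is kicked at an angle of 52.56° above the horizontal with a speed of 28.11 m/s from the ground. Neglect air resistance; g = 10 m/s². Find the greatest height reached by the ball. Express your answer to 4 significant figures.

Vertical component of launch velocity: v_y = 28.11 sin 52.56° = 22.319 m/s.
At the highest point the vertical velocity is zero, so v_y² = 2 g h_max.
h_max = (22.319)² / (2 × 10) = 498.14 / 20.00 = 24.91 m.

24.91 m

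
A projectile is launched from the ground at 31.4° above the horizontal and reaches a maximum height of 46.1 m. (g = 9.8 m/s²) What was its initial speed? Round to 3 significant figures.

At maximum height v_y = 0, so (v₀ sin θ)² = 2 g H.
v₀ sin 31.4° = √(2 × 9.8 × 46.1) = 30.06 m/s.
v₀ = 30.06 / sin 31.4° = 30.06 / 0.5210 = 57.7 m/s.

57.7 m/s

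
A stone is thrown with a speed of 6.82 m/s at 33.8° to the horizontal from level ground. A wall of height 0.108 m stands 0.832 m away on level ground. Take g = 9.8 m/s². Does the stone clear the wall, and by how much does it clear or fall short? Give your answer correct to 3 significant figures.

Yes — it clears the wall by 0.343 m.

v_x = 6.82 cos 33.8° = 5.667 m/s; v_y0 = 6.82 sin 33.8° = 3.794 m/s.
Time to reach the wall: t = 0.832 / 5.667 = 0.1468 s.
Height at that point: y = 3.794×0.1468 − 4.900×0.1468² = 0.4514 m.
That is 0.4514 − 0.108 = 0.343 m above the top of the wall, so the stone clears it.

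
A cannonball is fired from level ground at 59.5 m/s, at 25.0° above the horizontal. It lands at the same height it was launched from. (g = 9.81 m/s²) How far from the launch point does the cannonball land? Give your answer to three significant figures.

For level ground, R = v₀² sin(2θ) / g.
sin(2 × 25.0°) = sin 50.00° = 0.7660.
R = (59.5)² × 0.7660 / 9.81 = 276 m.

276 m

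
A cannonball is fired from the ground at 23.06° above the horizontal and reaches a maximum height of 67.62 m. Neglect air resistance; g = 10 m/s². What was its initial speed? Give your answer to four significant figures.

93.89 m/s

At maximum height v_y = 0, so (v₀ sin θ)² = 2 g H.
v₀ sin 23.06° = √(2 × 10 × 67.62) = 36.775 m/s.
v₀ = 36.775 / sin 23.06° = 36.775 / 0.3917 = 93.89 m/s.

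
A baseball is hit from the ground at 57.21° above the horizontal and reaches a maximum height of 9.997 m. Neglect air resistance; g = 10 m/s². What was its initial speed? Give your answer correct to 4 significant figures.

At maximum height v_y = 0, so (v₀ sin θ)² = 2 g H.
v₀ sin 57.21° = √(2 × 10 × 9.997) = 14.140 m/s.
v₀ = 14.140 / sin 57.21° = 14.140 / 0.8407 = 16.82 m/s.

16.82 m/s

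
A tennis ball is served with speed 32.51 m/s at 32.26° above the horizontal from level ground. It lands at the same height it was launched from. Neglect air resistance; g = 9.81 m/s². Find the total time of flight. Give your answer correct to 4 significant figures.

3.538 s

Vertical component: v_y = 32.51 sin 32.26° = 17.353 m/s.
For a projectile landing at launch height, time of flight is t = 2 v_y / g = 2 × 17.353 / 9.81 = 3.538 s.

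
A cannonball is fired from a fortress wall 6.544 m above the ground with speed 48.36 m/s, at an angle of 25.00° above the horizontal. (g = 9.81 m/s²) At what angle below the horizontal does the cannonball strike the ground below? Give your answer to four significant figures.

28.07°

v_x = 48.36 cos 25.00° = 43.829 m/s.
At impact |v_y| = √(v_y0² + 2 g h) = √(20.438² + 2×9.81×6.544) = 23.369 m/s.
Angle below horizontal = arctan(|v_y| / v_x) = arctan(23.369 / 43.829) = 28.07°.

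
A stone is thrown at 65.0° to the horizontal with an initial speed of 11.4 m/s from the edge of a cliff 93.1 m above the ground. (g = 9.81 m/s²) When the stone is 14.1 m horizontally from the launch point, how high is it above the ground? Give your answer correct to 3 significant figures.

v_x = 11.4 cos 65.0° = 4.818 m/s, v_y0 = 11.4 sin 65.0° = 10.33 m/s.
Time to reach x = 14.1 m: t = x / v_x = 14.1 / 4.818 = 2.927 s.
y = 93.1 + v_y0 t − ½ g t² = 93.1 + 10.33×2.927 − 4.905×2.927² = 81.3 m.

81.3 m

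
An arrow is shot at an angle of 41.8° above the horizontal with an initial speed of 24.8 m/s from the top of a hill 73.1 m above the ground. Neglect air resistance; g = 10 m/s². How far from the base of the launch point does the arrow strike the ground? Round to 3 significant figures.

Components: v_x = 24.8 cos 41.8° = 18.49 m/s, v_y = 24.8 sin 41.8° = 16.53 m/s.
Vertical: 0 = 73.1 + 16.53 t − ½(10) t² ⇒ 5.000 t² − 16.53 t − 73.1 = 0.
t = [16.53 + √(273.2 + 1462)] / 10.00 = 5.819 s.
Horizontal: R = v_x · t = 18.49 × 5.819 = 108 m.

108 m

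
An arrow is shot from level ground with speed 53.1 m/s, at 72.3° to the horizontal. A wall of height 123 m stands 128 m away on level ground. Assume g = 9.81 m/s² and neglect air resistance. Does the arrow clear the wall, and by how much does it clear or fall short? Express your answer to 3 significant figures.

No — it falls 30.3 m short of clearing the wall.

v_x = 53.1 cos 72.3° = 16.14 m/s; v_y0 = 53.1 sin 72.3° = 50.59 m/s.
Time to reach the wall: t = 128 / 16.14 = 7.931 s.
Height at that point: y = 50.59×7.931 − 4.905×7.931² = 92.70 m.
That is 123 − 92.70 = 30.3 m below the top of the wall, so the arrow does not clear it.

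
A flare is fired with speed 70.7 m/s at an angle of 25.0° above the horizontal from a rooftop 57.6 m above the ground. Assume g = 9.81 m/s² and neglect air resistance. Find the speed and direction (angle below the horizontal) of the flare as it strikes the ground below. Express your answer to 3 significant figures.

78.3 m/s at 35.1° below the horizontal

v_x = 70.7 cos 25.0° = 64.08 m/s (constant).
|v_y| at impact = √((29.88)² + 2×9.81×57.6) = 44.98 m/s.
Speed = √(64.08² + 44.98²) = 78.3 m/s; angle = arctan(44.98/64.08) = 35.1° below horizontal.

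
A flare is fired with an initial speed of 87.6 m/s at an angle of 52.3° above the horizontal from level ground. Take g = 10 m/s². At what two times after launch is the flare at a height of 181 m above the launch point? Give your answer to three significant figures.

3.49 s and 10.4 s

v_y0 = 87.6 sin 52.3° = 69.31 m/s.
Set y = v_y0 t − ½ g t² = 181: 5.000 t² − 69.31 t + 181 = 0.
t = [69.31 ± √(4804 − 3620)] / 10 = (69.31 ± 34.41) / 10, giving t = 3.49 s or t = 10.4 s.
So the flare is at 181 m at t = 3.49 s (rising) and t = 10.4 s (falling).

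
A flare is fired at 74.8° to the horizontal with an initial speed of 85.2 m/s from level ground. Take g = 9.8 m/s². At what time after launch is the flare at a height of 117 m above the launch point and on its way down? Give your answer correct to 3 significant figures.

v_y0 = 85.2 sin 74.8° = 82.22 m/s.
Set y = v_y0 t − ½ g t² = 117: 4.900 t² − 82.22 t + 117 = 0.
t = [82.22 ± √(6760 − 2293)] / 9.8 = (82.22 ± 66.84) / 9.8, giving t = 1.57 s or t = 15.2 s.
On the way down corresponds to the larger root: t = 15.2 s.

15.2 s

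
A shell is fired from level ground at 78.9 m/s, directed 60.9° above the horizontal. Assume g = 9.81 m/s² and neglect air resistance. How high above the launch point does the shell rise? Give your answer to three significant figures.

242 m

Vertical component of launch velocity: v_y = 78.9 sin 60.9° = 68.94 m/s.
At the highest point the vertical velocity is zero, so v_y² = 2 g h_max.
h_max = (68.94)² / (2 × 9.81) = 4753 / 19.62 = 242 m.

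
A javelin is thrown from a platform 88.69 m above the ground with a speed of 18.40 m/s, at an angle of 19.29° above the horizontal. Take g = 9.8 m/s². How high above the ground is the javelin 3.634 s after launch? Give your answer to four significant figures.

v_y0 = 18.40 sin 19.29° = 6.0784 m/s.
y(t) = 88.69 + v_y0 t − ½ g t² = 88.69 + 6.0784×3.634 − ½×9.8×3.634² = 46.07 m.

46.07 m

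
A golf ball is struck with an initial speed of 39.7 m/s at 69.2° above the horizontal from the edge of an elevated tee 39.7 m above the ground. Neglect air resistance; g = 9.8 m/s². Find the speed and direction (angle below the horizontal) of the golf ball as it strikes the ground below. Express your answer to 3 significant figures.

v_x = 39.7 cos 69.2° = 14.10 m/s (constant).
|v_y| at impact = √((37.11)² + 2×9.8×39.7) = 46.42 m/s.
Speed = √(14.10² + 46.42²) = 48.5 m/s; angle = arctan(46.42/14.10) = 73.1° below horizontal.

48.5 m/s at 73.1° below the horizontal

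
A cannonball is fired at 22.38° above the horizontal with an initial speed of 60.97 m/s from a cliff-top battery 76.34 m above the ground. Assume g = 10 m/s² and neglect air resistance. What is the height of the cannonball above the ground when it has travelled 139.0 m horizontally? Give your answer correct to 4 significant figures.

v_x = 60.97 cos 22.38° = 56.378 m/s, v_y0 = 60.97 sin 22.38° = 23.214 m/s.
Time to reach x = 139.0 m: t = x / v_x = 139.0 / 56.378 = 2.4655 s.
y = 76.34 + v_y0 t − ½ g t² = 76.34 + 23.214×2.4655 − 5.000×2.4655² = 103.2 m.

103.2 m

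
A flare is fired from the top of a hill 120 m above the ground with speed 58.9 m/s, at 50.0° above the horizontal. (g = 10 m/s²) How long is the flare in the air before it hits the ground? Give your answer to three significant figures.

11.2 s

Vertical component: v_y = 58.9 sin 50.0° = 45.12 m/s.
Taking up as positive with launch at y = 120 m, landing at y = 0: 0 = 120 + 45.12 t − ½(10) t².
Solving 5.000 t² − 45.12 t − 120 = 0 gives t = [45.12 + √(45.12² + 4·5.000·120)] / 10.00 = 11.2 s.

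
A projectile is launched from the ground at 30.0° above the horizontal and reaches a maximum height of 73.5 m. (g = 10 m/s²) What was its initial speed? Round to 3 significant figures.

At maximum height v_y = 0, so (v₀ sin θ)² = 2 g H.
v₀ sin 30.0° = √(2 × 10 × 73.5) = 38.34 m/s.
v₀ = 38.34 / sin 30.0° = 38.34 / 0.5000 = 76.7 m/s.

76.7 m/s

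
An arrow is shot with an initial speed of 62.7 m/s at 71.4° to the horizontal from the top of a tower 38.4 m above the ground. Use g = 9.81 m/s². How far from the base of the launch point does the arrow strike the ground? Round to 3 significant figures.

255 m

Components: v_x = 62.7 cos 71.4° = 20.00 m/s, v_y = 62.7 sin 71.4° = 59.43 m/s.
Vertical: 0 = 38.4 + 59.43 t − ½(9.81) t² ⇒ 4.905 t² − 59.43 t − 38.4 = 0.
t = [59.43 + √(3532 + 753.4)] / 9.810 = 12.73 s.
Horizontal: R = v_x · t = 20.00 × 12.73 = 255 m.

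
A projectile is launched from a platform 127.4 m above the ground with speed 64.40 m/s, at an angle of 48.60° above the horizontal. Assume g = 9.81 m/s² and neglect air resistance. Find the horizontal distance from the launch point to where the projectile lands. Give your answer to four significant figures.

Components: v_x = 64.40 cos 48.60° = 42.588 m/s, v_y = 64.40 sin 48.60° = 48.307 m/s.
Vertical: 0 = 127.4 + 48.307 t − ½(9.81) t² ⇒ 4.905 t² − 48.307 t − 127.4 = 0.
t = [48.307 + √(2333.6 + 2499.6)] / 9.810 = 12.011 s.
Horizontal: R = v_x · t = 42.588 × 12.011 = 511.5 m.

511.5 m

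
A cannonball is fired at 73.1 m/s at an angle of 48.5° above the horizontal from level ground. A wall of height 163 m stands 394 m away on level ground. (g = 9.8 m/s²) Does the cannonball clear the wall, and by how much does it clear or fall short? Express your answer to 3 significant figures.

No — it falls 41.9 m short of clearing the wall.

v_x = 73.1 cos 48.5° = 48.44 m/s; v_y0 = 73.1 sin 48.5° = 54.75 m/s.
Time to reach the wall: t = 394 / 48.44 = 8.134 s.
Height at that point: y = 54.75×8.134 − 4.900×8.134² = 121.1 m.
That is 163 − 121.1 = 41.9 m below the top of the wall, so the cannonball does not clear it.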